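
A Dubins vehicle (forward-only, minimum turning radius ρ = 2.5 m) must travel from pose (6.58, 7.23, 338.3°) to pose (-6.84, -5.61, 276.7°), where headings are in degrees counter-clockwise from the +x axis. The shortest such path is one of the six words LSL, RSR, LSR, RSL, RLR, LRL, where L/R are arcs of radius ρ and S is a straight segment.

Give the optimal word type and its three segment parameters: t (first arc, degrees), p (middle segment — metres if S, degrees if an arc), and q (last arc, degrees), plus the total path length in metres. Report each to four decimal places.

Let ψ = atan2(Δy, Δx) = atan2(-12.84, -13.42) = -136.2653° be the start→goal bearing.
Normalize: d = |goal − start| / ρ = 18.573153/2.5 = 7.429261, α = (θ_start − ψ) mod 360° = 114.5653° = 1.999541 rad, β = (θ_goal − ψ) mod 360° = 52.9653° = 0.924418 rad.
Common terms: sin α = 0.909488, cos α = -0.415730, sin β = 0.798271, cos β = 0.602299, cos(α−β) = 0.475624, d² = 55.193920. Work in radians in the unit-radius frame; every candidate has L = ρ·(t + p + q).
LSL: p² = 2 + d² − 2cos(α−β) + 2d(sin α − sin β) = 57.895201; p = √p² = 7.608890; φ = atan2(cos β − cos α, d + sin α − sin β) = 0.134197 rad; t = (φ − α) mod 2π = 4.417841 rad, q = (β − φ) mod 2π = 0.790221 rad → L = 2.5·(4.417841 + 7.608890 + 0.790221) = 2.5·12.816952 = 32.042380 m
RSR: p² = 2 + d² − 2cos(α−β) + 2d(sin β − sin α) = 54.590143; p = √p² = 7.388514; φ = atan2(cos α − cos β, d − sin α + sin β) = -0.138225 rad; t = (α − φ) mod 2π = 2.137766 rad, q = (φ − β) mod 2π = 5.220542 rad → L = 2.5·(2.137766 + 7.388514 + 5.220542) = 2.5·14.746822 = 36.867056 m
LSR: p² = d² − 2 + 2cos(α−β) + 2d(sin α + sin β) = 79.519941; p = √p² = 8.917395; φ = atan2(−cos α − cos β, d + sin α + sin β) − atan2(−2, p) = 0.200214 rad; t = (φ − α) mod 2π = 4.483858 rad, q = (φ − β) mod 2π = 5.558980 rad → L = 2.5·(4.483858 + 8.917395 + 5.558980) = 2.5·18.960233 = 47.400583 m
RSL: p² = d² − 2 + 2cos(α−β) − 2d(sin α + sin β) = 28.770396; p = √p² = 5.363804; φ = atan2(cos α + cos β, d − sin α − sin β) − atan2(2, p) = -0.324305 rad; t = (α − φ) mod 2π = 2.323846 rad, q = (β − φ) mod 2π = 1.248723 rad → L = 2.5·(2.323846 + 5.363804 + 1.248723) = 2.5·8.936374 = 22.340934 m
RLR: c = (6 − d² + 2cos(α−β) + 2d(sin α − sin β))/8 = -5.823768, |c| > 1 → infeasible
LRL: c = (6 − d² + 2cos(α−β) − 2d(sin α − sin β))/8 = -6.236900, |c| > 1 → infeasible
Shortest: RSL with L = 22.340934 m ≈ 22.3409 m
Convert RSL to answer units (arcs ×180/π): t = 2.323846·180/π = 133.1466°, p = ρ·p = 2.5·5.363804 = 13.4095 m, q = 1.248723·180/π = 71.5466°, L = 22.3409 m.

RSL: t = 133.1466°, p = 13.4095 m, q = 71.5466°, L = 22.3409 m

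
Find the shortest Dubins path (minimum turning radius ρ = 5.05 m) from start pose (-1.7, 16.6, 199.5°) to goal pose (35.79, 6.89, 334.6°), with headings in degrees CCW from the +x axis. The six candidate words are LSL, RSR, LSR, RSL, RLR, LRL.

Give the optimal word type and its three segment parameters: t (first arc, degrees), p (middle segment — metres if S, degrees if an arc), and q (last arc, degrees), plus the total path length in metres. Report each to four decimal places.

LSR: t = 161.5049°, p = 33.4662 m, q = 26.4049°, L = 50.0284 m

Let ψ = atan2(Δy, Δx) = atan2(-9.71, 37.49) = -14.5207° be the start→goal bearing.
Normalize: d = |goal − start| / ρ = 38.727047/5.05 = 7.668722, α = (θ_start − ψ) mod 360° = 214.0207° = 3.735365 rad, β = (θ_goal − ψ) mod 360° = 349.1207° = 6.093305 rad.
Common terms: sin α = -0.559492, cos α = -0.828836, sin β = -0.188741, cos β = 0.982027, cos(α−β) = -0.708340, d² = 58.809301. Work in radians in the unit-radius frame; every candidate has L = ρ·(t + p + q).
LSL: p² = 2 + d² − 2cos(α−β) + 2d(sin α − sin β) = 56.539614; p = √p² = 7.519283; φ = atan2(cos β − cos α, d + sin α − sin β) = 0.243220 rad; t = (φ − α) mod 2π = 2.791040 rad, q = (β − φ) mod 2π = 5.850085 rad → L = 5.05·(2.791040 + 7.519283 + 5.850085) = 5.05·16.160408 = 81.610060 m
RSR: p² = 2 + d² − 2cos(α−β) + 2d(sin β − sin α) = 67.912347; p = √p² = 8.240895; φ = atan2(cos α − cos β, d − sin α + sin β) = -0.221549 rad; t = (α − φ) mod 2π = 3.956914 rad, q = (φ − β) mod 2π = 6.251517 rad → L = 5.05·(3.956914 + 8.240895 + 6.251517) = 5.05·18.449326 = 93.169094 m
LSR: p² = d² − 2 + 2cos(α−β) + 2d(sin α + sin β) = 43.916637; p = √p² = 6.626963; φ = atan2(−cos α − cos β, d + sin α + sin β) − atan2(−2, p) = 0.270973 rad; t = (φ − α) mod 2π = 2.818793 rad, q = (φ − β) mod 2π = 0.460853 rad → L = 5.05·(2.818793 + 6.626963 + 0.460853) = 5.05·9.906609 = 50.028373 m
RSL: p² = d² − 2 + 2cos(α−β) − 2d(sin α + sin β) = 66.868606; p = √p² = 8.177323; φ = atan2(cos α + cos β, d − sin α − sin β) − atan2(2, p) = -0.221672 rad; t = (α − φ) mod 2π = 3.957037 rad, q = (β − φ) mod 2π = 0.031791 rad → L = 5.05·(3.957037 + 8.177323 + 0.031791) = 5.05·12.166151 = 61.439062 m
RLR: c = (6 − d² + 2cos(α−β) + 2d(sin α − sin β))/8 = -7.489043, |c| > 1 → infeasible
LRL: c = (6 − d² + 2cos(α−β) − 2d(sin α − sin β))/8 = -6.067452, |c| > 1 → infeasible
Shortest: LSR with L = 50.028373 m ≈ 50.0284 m
Convert LSR to answer units (arcs ×180/π): t = 2.818793·180/π = 161.5049°, p = ρ·p = 5.05·6.626963 = 33.4662 m, q = 0.460853·180/π = 26.4049°, L = 50.0284 m.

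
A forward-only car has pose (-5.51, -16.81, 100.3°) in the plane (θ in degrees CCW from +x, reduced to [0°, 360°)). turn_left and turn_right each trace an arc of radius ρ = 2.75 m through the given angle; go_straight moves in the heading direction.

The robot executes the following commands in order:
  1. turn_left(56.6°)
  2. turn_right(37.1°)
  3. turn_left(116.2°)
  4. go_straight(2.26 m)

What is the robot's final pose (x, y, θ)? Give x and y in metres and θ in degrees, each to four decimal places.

set_pose: (x, y, θ) = (-5.5100, -16.8100, 100.3000°), ρ = 2.75
turn_left(56.6°): centre at ρ to the left, rotate +56.6° → (-7.1368, -14.7722, 156.9000°)
turn_right(37.1°): centre at ρ to the right, rotate −37.1° → (-8.4442, -13.6094, 119.8000°)
turn_left(116.2°): centre at ρ to the left, rotate +116.2° → (-13.1104, -13.4383, 236.0000°)
go_straight(2.26): x += 2.26·cos θ, y += 2.26·sin θ → (-14.3742, -15.3119, 236.0000°)

(-14.3742, -15.3119, 236.0000°)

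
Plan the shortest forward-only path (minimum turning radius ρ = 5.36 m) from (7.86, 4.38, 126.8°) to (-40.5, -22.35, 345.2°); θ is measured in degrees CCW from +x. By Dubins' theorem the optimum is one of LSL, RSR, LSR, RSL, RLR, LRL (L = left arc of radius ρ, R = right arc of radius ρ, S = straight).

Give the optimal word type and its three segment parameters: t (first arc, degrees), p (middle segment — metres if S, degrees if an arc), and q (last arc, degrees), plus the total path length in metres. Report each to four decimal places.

Let ψ = atan2(Δy, Δx) = atan2(-26.73, -48.36) = -151.0693° be the start→goal bearing.
Normalize: d = |goal − start| / ρ = 55.255611/5.36 = 10.308883, α = (θ_start − ψ) mod 360° = 277.8693° = 4.849734 rad, β = (θ_goal − ψ) mod 360° = 136.2693° = 2.378348 rad.
Common terms: sin α = -0.990583, cos α = 0.136913, sin β = 0.691270, cos β = -0.722597, cos(α−β) = -0.783693, d² = 106.273060. Work in radians in the unit-radius frame; every candidate has L = ρ·(t + p + q).
LSL: p² = 2 + d² − 2cos(α−β) + 2d(sin α − sin β) = 75.164396; p = √p² = 8.669740; φ = atan2(cos β − cos α, d + sin α − sin β) = -0.099302 rad; t = (φ − α) mod 2π = 1.334149 rad, q = (β − φ) mod 2π = 2.477650 rad → L = 5.36·(1.334149 + 8.669740 + 2.477650) = 5.36·12.481539 = 66.901051 m
RSR: p² = 2 + d² − 2cos(α−β) + 2d(sin β − sin α) = 144.516497; p = √p² = 12.021501; φ = atan2(cos α − cos β, d − sin α + sin β) = 0.071559 rad; t = (α − φ) mod 2π = 4.778175 rad, q = (φ − β) mod 2π = 3.976397 rad → L = 5.36·(4.778175 + 12.021501 + 3.976397) = 5.36·20.776073 = 111.359751 m
LSR: p² = d² − 2 + 2cos(α−β) + 2d(sin α + sin β) = 96.534507; p = √p² = 9.825198; φ = atan2(−cos α − cos β, d + sin α + sin β) − atan2(−2, p) = 0.259260 rad; t = (φ − α) mod 2π = 1.692712 rad, q = (φ − β) mod 2π = 4.164098 rad → L = 5.36·(1.692712 + 9.825198 + 4.164098) = 5.36·15.682007 = 84.055560 m
RSL: p² = d² − 2 + 2cos(α−β) − 2d(sin α + sin β) = 108.876839; p = √p² = 10.434406; φ = atan2(cos α + cos β, d − sin α − sin β) − atan2(2, p) = -0.244531 rad; t = (α − φ) mod 2π = 5.094265 rad, q = (β − φ) mod 2π = 2.622879 rad → L = 5.36·(5.094265 + 10.434406 + 2.622879) = 5.36·18.151550 = 97.292308 m
RLR: c = (6 − d² + 2cos(α−β) + 2d(sin α − sin β))/8 = -17.064562, |c| > 1 → infeasible
LRL: c = (6 − d² + 2cos(α−β) − 2d(sin α − sin β))/8 = -8.395550, |c| > 1 → infeasible
Shortest: LSL with L = 66.901051 m ≈ 66.9011 m
Convert LSL to answer units (arcs ×180/π): t = 1.334149·180/π = 76.4411°, p = ρ·p = 5.36·8.669740 = 46.4698 m, q = 2.477650·180/π = 141.9589°, L = 66.9011 m.

LSL: t = 76.4411°, p = 46.4698 m, q = 141.9589°, L = 66.9011 m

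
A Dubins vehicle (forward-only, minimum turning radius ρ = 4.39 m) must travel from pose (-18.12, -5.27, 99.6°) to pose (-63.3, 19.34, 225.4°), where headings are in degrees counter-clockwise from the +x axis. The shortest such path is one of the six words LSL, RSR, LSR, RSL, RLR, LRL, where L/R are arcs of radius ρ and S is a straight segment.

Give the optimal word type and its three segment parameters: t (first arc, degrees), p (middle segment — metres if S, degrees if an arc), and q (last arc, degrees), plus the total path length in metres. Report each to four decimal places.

LSL: t = 49.8577°, p = 43.8032 m, q = 75.9423°, L = 53.4420 m

Let ψ = atan2(Δy, Δx) = atan2(24.61, -45.18) = 151.4224° be the start→goal bearing.
Normalize: d = |goal − start| / ρ = 51.447881/4.39 = 11.719335, α = (θ_start − ψ) mod 360° = 308.1776° = 5.378713 rad, β = (θ_goal − ψ) mod 360° = 73.9776° = 1.291152 rad.
Common terms: sin α = -0.786099, cos α = 0.618101, sin β = 0.961154, cos β = 0.276014, cos(α−β) = -0.584958, d² = 137.342817. Work in radians in the unit-radius frame; every candidate has L = ρ·(t + p + q).
LSL: p² = 2 + d² − 2cos(α−β) + 2d(sin α − sin β) = 99.559454; p = √p² = 9.977948; φ = atan2(cos β − cos α, d + sin α − sin β) = -0.034291 rad; t = (φ − α) mod 2π = 0.870181 rad, q = (β − φ) mod 2π = 1.325443 rad → L = 4.39·(0.870181 + 9.977948 + 1.325443) = 4.39·12.173573 = 53.441984 m
RSR: p² = 2 + d² − 2cos(α−β) + 2d(sin β − sin α) = 181.466010; p = √p² = 13.470932; φ = atan2(cos α − cos β, d − sin α + sin β) = 0.025397 rad; t = (α − φ) mod 2π = 5.353316 rad, q = (φ − β) mod 2π = 5.017430 rad → L = 4.39·(5.353316 + 13.470932 + 5.017430) = 4.39·23.841678 = 104.664968 m
LSR: p² = d² − 2 + 2cos(α−β) + 2d(sin α + sin β) = 138.275954; p = √p² = 11.759080; φ = atan2(−cos α − cos β, d + sin α + sin β) − atan2(−2, p) = 0.093439 rad; t = (φ − α) mod 2π = 0.997911 rad, q = (φ − β) mod 2π = 5.085472 rad → L = 4.39·(0.997911 + 11.759080 + 5.085472) = 4.39·17.842463 = 78.328413 m
RSL: p² = d² − 2 + 2cos(α−β) − 2d(sin α + sin β) = 130.069848; p = √p² = 11.404817; φ = atan2(cos α + cos β, d − sin α − sin β) − atan2(2, p) = -0.096303 rad; t = (α − φ) mod 2π = 5.475016 rad, q = (β − φ) mod 2π = 1.387455 rad → L = 4.39·(5.475016 + 11.404817 + 1.387455) = 4.39·18.267288 = 80.193394 m
RLR: c = (6 − d² + 2cos(α−β) + 2d(sin α − sin β))/8 = -21.683251, |c| > 1 → infeasible
LRL: c = (6 − d² + 2cos(α−β) − 2d(sin α − sin β))/8 = -11.444932, |c| > 1 → infeasible
Shortest: LSL with L = 53.441984 m ≈ 53.4420 m
Convert LSL to answer units (arcs ×180/π): t = 0.870181·180/π = 49.8577°, p = ρ·p = 4.39·9.977948 = 43.8032 m, q = 1.325443·180/π = 75.9423°, L = 53.4420 m.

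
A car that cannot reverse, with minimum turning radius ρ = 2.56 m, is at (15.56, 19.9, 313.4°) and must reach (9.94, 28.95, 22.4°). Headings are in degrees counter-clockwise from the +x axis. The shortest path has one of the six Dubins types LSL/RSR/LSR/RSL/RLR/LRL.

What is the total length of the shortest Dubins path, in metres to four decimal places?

21.8914 m

Let ψ = atan2(Δy, Δx) = atan2(9.05, -5.62) = 121.8401° be the start→goal bearing.
Normalize: d = |goal − start| / ρ = 10.653023/2.56 = 4.161337, α = (θ_start − ψ) mod 360° = 191.5599° = 3.343352 rad, β = (θ_goal − ψ) mod 360° = 260.5599° = 4.547629 rad.
Common terms: sin α = -0.200393, cos α = -0.979716, sin β = -0.986458, cos β = -0.164016, cos(α−β) = 0.358368, d² = 17.316727. Work in radians in the unit-radius frame; every candidate has L = ρ·(t + p + q).
LSL: p² = 2 + d² − 2cos(α−β) + 2d(sin α − sin β) = 25.142151; p = √p² = 5.014195; φ = atan2(cos β − cos α, d + sin α − sin β) = 0.163404 rad; t = (φ − α) mod 2π = 3.103238 rad, q = (β − φ) mod 2π = 4.384225 rad → L = 2.56·(3.103238 + 5.014195 + 4.384225) = 2.56·12.501657 = 32.004243 m
RSR: p² = 2 + d² − 2cos(α−β) + 2d(sin β − sin α) = 12.057831; p = √p² = 3.472439; φ = atan2(cos α − cos β, d − sin α + sin β) = -0.237123 rad; t = (α − φ) mod 2π = 3.580475 rad, q = (φ − β) mod 2π = 1.498433 rad → L = 2.56·(3.580475 + 3.472439 + 1.498433) = 2.56·8.551347 = 21.891448 m
LSR: p² = d² − 2 + 2cos(α−β) + 2d(sin α + sin β) = 6.155690; p = √p² = 2.481066; φ = atan2(−cos α − cos β, d + sin α + sin β) − atan2(−2, p) = 1.045538 rad; t = (φ − α) mod 2π = 3.985371 rad, q = (φ − β) mod 2π = 2.781094 rad → L = 2.56·(3.985371 + 2.481066 + 2.781094) = 2.56·9.247532 = 23.673681 m
RSL: p² = d² − 2 + 2cos(α−β) − 2d(sin α + sin β) = 25.911236; p = √p² = 5.090308; φ = atan2(cos α + cos β, d − sin α − sin β) − atan2(2, p) = -0.585054 rad; t = (α − φ) mod 2π = 3.928406 rad, q = (β − φ) mod 2π = 5.132683 rad → L = 2.56·(3.928406 + 5.090308 + 5.132683) = 2.56·14.151397 = 36.227577 m
RLR: c = (6 − d² + 2cos(α−β) + 2d(sin α − sin β))/8 = -0.507229; p = 2π − arccos c = 4.180423 rad; φ = atan2(cos α − cos β, d − sin α + sin β) = -0.237123 rad; t = (α − φ + p/2) mod 2π = 5.670686 rad, q = (α − β − t + p) mod 2π = 3.588645 rad → L = 2.56·(5.670686 + 4.180423 + 3.588645) = 2.56·13.439754 = 34.405769 m
LRL: c = (6 − d² + 2cos(α−β) − 2d(sin α − sin β))/8 = -2.142769, |c| > 1 → infeasible
Shortest: RSR with L = 21.891448 m ≈ 21.8914 m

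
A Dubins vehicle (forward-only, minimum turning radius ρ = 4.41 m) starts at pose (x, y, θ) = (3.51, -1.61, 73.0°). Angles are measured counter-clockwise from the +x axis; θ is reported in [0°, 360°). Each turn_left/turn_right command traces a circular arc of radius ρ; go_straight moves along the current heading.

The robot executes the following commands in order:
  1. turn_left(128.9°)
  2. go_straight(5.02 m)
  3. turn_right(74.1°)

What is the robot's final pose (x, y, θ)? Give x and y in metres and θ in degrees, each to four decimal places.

(-12.1394, 3.2876, 127.8000°)

set_pose: (x, y, θ) = (3.5100, -1.6100, 73.0000°), ρ = 4.41
turn_left(128.9°): centre at ρ to the left, rotate +128.9° → (-2.3522, 3.7711, 201.9000°)
go_straight(5.02): x += 5.02·cos θ, y += 5.02·sin θ → (-7.0099, 1.8987, 201.9000°)
turn_right(74.1°): centre at ρ to the right, rotate −74.1° → (-12.1394, 3.2876, 127.8000°)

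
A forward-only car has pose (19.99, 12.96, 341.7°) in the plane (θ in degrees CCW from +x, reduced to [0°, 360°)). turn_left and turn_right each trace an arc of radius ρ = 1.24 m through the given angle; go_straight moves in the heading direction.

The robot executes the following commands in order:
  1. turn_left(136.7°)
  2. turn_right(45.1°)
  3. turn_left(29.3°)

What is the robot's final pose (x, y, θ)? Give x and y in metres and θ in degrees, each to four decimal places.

set_pose: (x, y, θ) = (19.9900, 12.9600, 341.7000°), ρ = 1.24
turn_left(136.7°): centre at ρ to the left, rotate +136.7° → (21.4701, 14.7271, 478.4000° ≡ 118.4000°)
turn_right(45.1°): centre at ρ to the right, rotate −45.1° → (21.3732, 15.6732, 73.3000°)
turn_left(29.3°): centre at ρ to the left, rotate +29.3° → (21.3956, 16.3000, 102.6000°)

(21.3956, 16.3000, 102.6000°)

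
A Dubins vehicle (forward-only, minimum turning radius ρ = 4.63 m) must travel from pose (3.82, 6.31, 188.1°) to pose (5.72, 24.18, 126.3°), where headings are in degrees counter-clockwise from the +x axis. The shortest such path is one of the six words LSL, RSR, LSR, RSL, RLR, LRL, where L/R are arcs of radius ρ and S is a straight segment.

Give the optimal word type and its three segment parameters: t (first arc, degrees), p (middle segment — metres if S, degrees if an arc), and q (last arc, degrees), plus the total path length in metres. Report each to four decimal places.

Let ψ = atan2(Δy, Δx) = atan2(17.87, 1.90) = 83.9309° be the start→goal bearing.
Normalize: d = |goal − start| / ρ = 17.970723/4.63 = 3.881366, α = (θ_start − ψ) mod 360° = 104.1691° = 1.818093 rad, β = (θ_goal − ψ) mod 360° = 42.3691° = 0.739480 rad.
Common terms: sin α = 0.969578, cos α = -0.244784, sin β = 0.673904, cos β = 0.738819, cos(α−β) = 0.472551, d² = 15.065000. Work in radians in the unit-radius frame; every candidate has L = ρ·(t + p + q).
LSL: p² = 2 + d² − 2cos(α−β) + 2d(sin α − sin β) = 18.415134; p = √p² = 4.291286; φ = atan2(cos β − cos α, d + sin α − sin β) = 0.231265 rad; t = (φ − α) mod 2π = 4.696357 rad, q = (β − φ) mod 2π = 0.508215 rad → L = 4.63·(4.696357 + 4.291286 + 0.508215) = 4.63·9.495858 = 43.965821 m
RSR: p² = 2 + d² − 2cos(α−β) + 2d(sin β − sin α) = 13.824663; p = √p² = 3.718153; φ = atan2(cos α − cos β, d − sin α + sin β) = -0.267728 rad; t = (α − φ) mod 2π = 2.085821 rad, q = (φ − β) mod 2π = 5.275978 rad → L = 4.63·(2.085821 + 3.718153 + 5.275978) = 4.63·11.079952 = 51.300177 m
LSR: p² = d² − 2 + 2cos(α−β) + 2d(sin α + sin β) = 26.768006; p = √p² = 5.173781; φ = atan2(−cos α − cos β, d + sin α + sin β) − atan2(−2, p) = 0.279687 rad; t = (φ − α) mod 2π = 4.744779 rad, q = (φ − β) mod 2π = 5.823393 rad → L = 4.63·(4.744779 + 5.173781 + 5.823393) = 4.63·15.741952 = 72.885240 m
RSL: p² = d² − 2 + 2cos(α−β) − 2d(sin α + sin β) = 1.252197; p = √p² = 1.119016; φ = atan2(cos α + cos β, d − sin α − sin β) − atan2(2, p) = -0.843408 rad; t = (α − φ) mod 2π = 2.661501 rad, q = (β − φ) mod 2π = 1.582888 rad → L = 4.63·(2.661501 + 1.119016 + 1.582888) = 4.63·5.363405 = 24.832565 m
RLR: c = (6 − d² + 2cos(α−β) + 2d(sin α − sin β))/8 = -0.728083; p = 2π − arccos c = 3.896868 rad; φ = atan2(cos α − cos β, d − sin α + sin β) = -0.267728 rad; t = (α − φ + p/2) mod 2π = 4.034255 rad, q = (α − β − t + p) mod 2π = 0.941226 rad → L = 4.63·(4.034255 + 3.896868 + 0.941226) = 4.63·8.872349 = 41.078978 m
LRL: c = (6 − d² + 2cos(α−β) − 2d(sin α − sin β))/8 = -1.301892, |c| > 1 → infeasible
Shortest: RSL with L = 24.832565 m ≈ 24.8326 m
Convert RSL to answer units (arcs ×180/π): t = 2.661501·180/π = 152.4928°, p = ρ·p = 4.63·1.119016 = 5.1810 m, q = 1.582888·180/π = 90.6928°, L = 24.8326 m.

RSL: t = 152.4928°, p = 5.1810 m, q = 90.6928°, L = 24.8326 m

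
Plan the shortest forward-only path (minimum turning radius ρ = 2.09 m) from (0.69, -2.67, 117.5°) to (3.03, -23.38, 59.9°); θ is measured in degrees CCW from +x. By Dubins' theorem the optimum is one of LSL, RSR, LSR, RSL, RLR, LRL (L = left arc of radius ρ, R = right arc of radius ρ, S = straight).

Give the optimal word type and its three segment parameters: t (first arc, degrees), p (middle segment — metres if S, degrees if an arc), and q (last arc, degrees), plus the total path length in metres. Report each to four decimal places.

LSL: t = 159.7716°, p = 18.8484 m, q = 142.6284°, L = 29.8791 m

Let ψ = atan2(Δy, Δx) = atan2(-20.71, 2.34) = -83.5536° be the start→goal bearing.
Normalize: d = |goal − start| / ρ = 20.841778/2.09 = 9.972142, α = (θ_start − ψ) mod 360° = 201.0536° = 3.509046 rad, β = (θ_goal − ψ) mod 360° = 143.4536° = 2.503737 rad.
Common terms: sin α = -0.359240, cos α = -0.933245, sin β = 0.595474, cos β = -0.803374, cos(α−β) = 0.535827, d² = 99.443625. Work in radians in the unit-radius frame; every candidate has L = ρ·(t + p + q).
LSL: p² = 2 + d² − 2cos(α−β) + 2d(sin α − sin β) = 81.330871; p = √p² = 9.018363; φ = atan2(cos β − cos α, d + sin α − sin β) = 0.014401 rad; t = (φ − α) mod 2π = 2.788540 rad, q = (β − φ) mod 2π = 2.489336 rad → L = 2.09·(2.788540 + 9.018363 + 2.489336) = 2.09·14.296239 = 29.879139 m
RSR: p² = 2 + d² − 2cos(α−β) + 2d(sin β − sin α) = 119.413072; p = √p² = 10.927629; φ = atan2(cos α − cos β, d − sin α + sin β) = -0.011885 rad; t = (α − φ) mod 2π = 3.520931 rad, q = (φ − β) mod 2π = 3.767564 rad → L = 2.09·(3.520931 + 10.927629 + 3.767564) = 2.09·18.216124 = 38.071699 m
LSR: p² = d² − 2 + 2cos(α−β) + 2d(sin α + sin β) = 103.226794; p = √p² = 10.160059; φ = atan2(−cos α − cos β, d + sin α + sin β) − atan2(−2, p) = 0.362868 rad; t = (φ − α) mod 2π = 3.137007 rad, q = (φ − β) mod 2π = 4.142317 rad → L = 2.09·(3.137007 + 10.160059 + 4.142317) = 2.09·17.439382 = 36.448309 m
RSL: p² = d² − 2 + 2cos(α−β) − 2d(sin α + sin β) = 93.803764; p = √p² = 9.685234; φ = atan2(cos α + cos β, d − sin α − sin β) − atan2(2, p) = -0.380154 rad; t = (α − φ) mod 2π = 3.889200 rad, q = (β − φ) mod 2π = 2.883891 rad → L = 2.09·(3.889200 + 9.685234 + 2.883891) = 2.09·16.458325 = 34.397900 m
RLR: c = (6 − d² + 2cos(α−β) + 2d(sin α − sin β))/8 = -13.926634, |c| > 1 → infeasible
LRL: c = (6 − d² + 2cos(α−β) − 2d(sin α − sin β))/8 = -9.166359, |c| > 1 → infeasible
Shortest: LSL with L = 29.879139 m ≈ 29.8791 m
Convert LSL to answer units (arcs ×180/π): t = 2.788540·180/π = 159.7716°, p = ρ·p = 2.09·9.018363 = 18.8484 m, q = 2.489336·180/π = 142.6284°, L = 29.8791 m.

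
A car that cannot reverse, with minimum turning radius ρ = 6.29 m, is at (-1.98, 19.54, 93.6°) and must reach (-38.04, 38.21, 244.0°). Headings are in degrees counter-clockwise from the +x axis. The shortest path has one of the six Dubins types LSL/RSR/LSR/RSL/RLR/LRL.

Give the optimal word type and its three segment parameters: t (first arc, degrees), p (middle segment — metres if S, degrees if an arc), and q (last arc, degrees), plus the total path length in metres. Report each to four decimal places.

LSL: t = 52.3472°, p = 29.1230 m, q = 98.0528°, L = 45.6340 m

Let ψ = atan2(Δy, Δx) = atan2(18.67, -36.06) = 152.6272° be the start→goal bearing.
Normalize: d = |goal − start| / ρ = 40.606557/6.29 = 6.455732, α = (θ_start − ψ) mod 360° = 300.9728° = 5.252966 rad, β = (θ_goal − ψ) mod 360° = 91.3728° = 1.594756 rad.
Common terms: sin α = -0.857412, cos α = 0.514631, sin β = 0.999713, cos β = -0.023957, cos(α−β) = -0.869495, d² = 41.676482. Work in radians in the unit-radius frame; every candidate has L = ρ·(t + p + q).
LSL: p² = 2 + d² − 2cos(α−β) + 2d(sin α − sin β) = 21.437269; p = √p² = 4.630040; φ = atan2(cos β − cos α, d + sin α − sin β) = -0.116589 rad; t = (φ − α) mod 2π = 0.913631 rad, q = (β − φ) mod 2π = 1.711345 rad → L = 6.29·(0.913631 + 4.630040 + 1.711345) = 6.29·7.255015 = 45.634045 m
RSR: p² = 2 + d² − 2cos(α−β) + 2d(sin β − sin α) = 69.393675; p = √p² = 8.330287; φ = atan2(cos α − cos β, d − sin α + sin β) = 0.064699 rad; t = (α − φ) mod 2π = 5.188267 rad, q = (φ − β) mod 2π = 4.753129 rad → L = 6.29·(5.188267 + 8.330287 + 4.753129) = 6.29·18.271682 = 114.928880 m
LSR: p² = d² − 2 + 2cos(α−β) + 2d(sin α + sin β) = 39.774808; p = √p² = 6.306727; φ = atan2(−cos α − cos β, d + sin α + sin β) − atan2(−2, p) = 0.232860 rad; t = (φ − α) mod 2π = 1.263079 rad, q = (φ − β) mod 2π = 4.921289 rad → L = 6.29·(1.263079 + 6.306727 + 4.921289) = 6.29·12.491096 = 78.568991 m
RSL: p² = d² − 2 + 2cos(α−β) − 2d(sin α + sin β) = 36.100176; p = √p² = 6.008342; φ = atan2(cos α + cos β, d − sin α − sin β) − atan2(2, p) = -0.243771 rad; t = (α − φ) mod 2π = 5.496737 rad, q = (β − φ) mod 2π = 1.838527 rad → L = 6.29·(5.496737 + 6.008342 + 1.838527) = 6.29·13.343606 = 83.931281 m
RLR: c = (6 − d² + 2cos(α−β) + 2d(sin α − sin β))/8 = -7.674209, |c| > 1 → infeasible
LRL: c = (6 − d² + 2cos(α−β) − 2d(sin α − sin β))/8 = -1.679659, |c| > 1 → infeasible
Shortest: LSL with L = 45.634045 m ≈ 45.6340 m
Convert LSL to answer units (arcs ×180/π): t = 0.913631·180/π = 52.3472°, p = ρ·p = 6.29·4.630040 = 29.1230 m, q = 1.711345·180/π = 98.0528°, L = 45.6340 m.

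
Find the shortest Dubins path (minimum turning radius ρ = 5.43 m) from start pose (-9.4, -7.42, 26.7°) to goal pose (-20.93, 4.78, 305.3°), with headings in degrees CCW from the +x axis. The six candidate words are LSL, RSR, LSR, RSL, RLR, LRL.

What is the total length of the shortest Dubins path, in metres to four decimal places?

37.8783 m

Let ψ = atan2(Δy, Δx) = atan2(12.20, -11.53) = 133.3827° be the start→goal bearing.
Normalize: d = |goal − start| / ρ = 16.786331/5.43 = 3.091405, α = (θ_start − ψ) mod 360° = 253.3173° = 4.421221 rad, β = (θ_goal − ψ) mod 360° = 171.9173° = 3.000523 rad.
Common terms: sin α = -0.957909, cos α = -0.287072, sin β = 0.140603, cos β = -0.990066, cos(α−β) = 0.149535, d² = 9.556787. Work in radians in the unit-radius frame; every candidate has L = ρ·(t + p + q).
LSL: p² = 2 + d² − 2cos(α−β) + 2d(sin α − sin β) = 4.465826; p = √p² = 2.113250; φ = atan2(cos β − cos α, d + sin α − sin β) = -0.339123 rad; t = (φ − α) mod 2π = 1.522842 rad, q = (β − φ) mod 2π = 3.339646 rad → L = 5.43·(1.522842 + 2.113250 + 3.339646) = 5.43·6.975737 = 37.878254 m
RSR: p² = 2 + d² − 2cos(α−β) + 2d(sin β − sin α) = 18.049606; p = √p² = 4.248483; φ = atan2(cos α − cos β, d − sin α + sin β) = 0.166234 rad; t = (α − φ) mod 2π = 4.254986 rad, q = (φ − β) mod 2π = 3.448897 rad → L = 5.43·(4.254986 + 4.248483 + 3.448897) = 5.43·11.952366 = 64.901348 m
LSR: p² = d² − 2 + 2cos(α−β) + 2d(sin α + sin β) = 2.802607; p = √p² = 1.674099; φ = atan2(−cos α − cos β, d + sin α + sin β) − atan2(−2, p) = 1.385576 rad; t = (φ − α) mod 2π = 3.247541 rad, q = (φ − β) mod 2π = 4.668239 rad → L = 5.43·(3.247541 + 1.674099 + 4.668239) = 5.43·9.589878 = 52.073037 m
RSL: p² = d² − 2 + 2cos(α−β) − 2d(sin α + sin β) = 12.909108; p = √p² = 3.592925; φ = atan2(cos α + cos β, d − sin α − sin β) − atan2(2, p) = -0.823740 rad; t = (α − φ) mod 2π = 5.244961 rad, q = (β − φ) mod 2π = 3.824263 rad → L = 5.43·(5.244961 + 3.592925 + 3.824263) = 5.43·12.662148 = 68.755465 m
RLR: c = (6 − d² + 2cos(α−β) + 2d(sin α − sin β))/8 = -1.256201, |c| > 1 → infeasible
LRL: c = (6 − d² + 2cos(α−β) − 2d(sin α − sin β))/8 = 0.441772; p = 2π − arccos c = 5.169962 rad; φ = atan2(cos β − cos α, d + sin α − sin β) = -0.339123 rad; t = (φ − α + p/2) mod 2π = 4.107822 rad, q = (β − α − t + p) mod 2π = 5.924627 rad → L = 5.43·(4.107822 + 5.169962 + 5.924627) = 5.43·15.202411 = 82.549090 m
Shortest: LSL with L = 37.878254 m ≈ 37.8783 m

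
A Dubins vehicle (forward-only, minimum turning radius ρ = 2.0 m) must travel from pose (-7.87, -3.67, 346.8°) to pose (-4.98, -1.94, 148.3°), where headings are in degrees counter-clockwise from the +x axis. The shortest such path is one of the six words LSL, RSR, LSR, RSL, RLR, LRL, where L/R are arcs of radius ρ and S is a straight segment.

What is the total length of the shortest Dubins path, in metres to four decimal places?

11.0786 m

Let ψ = atan2(Δy, Δx) = atan2(1.73, 2.89) = 30.9054° be the start→goal bearing.
Normalize: d = |goal − start| / ρ = 3.368234/2.0 = 1.684117, α = (θ_start − ψ) mod 360° = 315.8946° = 5.513401 rad, β = (θ_goal − ψ) mod 360° = 117.3946° = 2.048922 rad.
Common terms: sin α = -0.695981, cos α = 0.718061, sin β = 0.887859, cos β = -0.460116, cos(α−β) = -0.948324, d² = 2.836250. Work in radians in the unit-radius frame; every candidate has L = ρ·(t + p + q).
LSL: p² = 2 + d² − 2cos(α−β) + 2d(sin α − sin β) = 1.398156; p = √p² = 1.182436; φ = atan2(cos β − cos α, d + sin α − sin β) = -1.485888 rad; t = (φ − α) mod 2π = 5.567081 rad, q = (β − φ) mod 2π = 3.534811 rad → L = 2.0·(5.567081 + 1.182436 + 3.534811) = 2.0·10.284328 = 20.568657 m
RSR: p² = 2 + d² − 2cos(α−β) + 2d(sin β − sin α) = 12.067639; p = √p² = 3.473851; φ = atan2(cos α − cos β, d − sin α + sin β) = 0.346019 rad; t = (α − φ) mod 2π = 5.167381 rad, q = (φ − β) mod 2π = 4.580283 rad → L = 2.0·(5.167381 + 3.473851 + 4.580283) = 2.0·13.221515 = 26.443029 m
LSR: p² = d² − 2 + 2cos(α−β) + 2d(sin α + sin β) = -0.414107 < 0 → infeasible
RSL: p² = d² − 2 + 2cos(α−β) − 2d(sin α + sin β) = -1.706688 < 0 → infeasible
RLR: c = (6 − d² + 2cos(α−β) + 2d(sin α − sin β))/8 = -0.508455; p = 2π − arccos c = 4.179000 rad; φ = atan2(cos α − cos β, d − sin α + sin β) = 0.346019 rad; t = (α − φ + p/2) mod 2π = 0.973696 rad, q = (α − β − t + p) mod 2π = 0.386597 rad → L = 2.0·(0.973696 + 4.179000 + 0.386597) = 2.0·5.539292 = 11.078585 m
LRL: c = (6 − d² + 2cos(α−β) − 2d(sin α − sin β))/8 = 0.825231; p = 2π − arccos c = 5.682999 rad; φ = atan2(cos β − cos α, d + sin α − sin β) = -1.485888 rad; t = (φ − α + p/2) mod 2π = 2.125396 rad, q = (β − α − t + p) mod 2π = 0.093125 rad → L = 2.0·(2.125396 + 5.682999 + 0.093125) = 2.0·7.901520 = 15.803040 m
Shortest: RLR with L = 11.078585 m ≈ 11.0786 m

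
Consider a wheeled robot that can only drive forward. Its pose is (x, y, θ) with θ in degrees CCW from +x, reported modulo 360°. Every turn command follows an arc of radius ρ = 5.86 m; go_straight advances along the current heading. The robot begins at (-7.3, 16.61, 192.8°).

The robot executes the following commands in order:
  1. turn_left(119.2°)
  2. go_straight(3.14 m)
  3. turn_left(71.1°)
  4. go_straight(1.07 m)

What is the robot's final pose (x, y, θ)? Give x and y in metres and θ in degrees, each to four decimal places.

(-0.6174, 3.5918, 23.1000°)

set_pose: (x, y, θ) = (-7.3000, 16.6100, 192.8000°), ρ = 5.86
turn_left(119.2°): centre at ρ to the left, rotate +119.2° → (-10.3566, 6.9745, 312.0000°)
go_straight(3.14): x += 3.14·cos θ, y += 3.14·sin θ → (-8.2555, 4.6410, 312.0000°)
turn_left(71.1°): centre at ρ to the left, rotate +71.1° → (-1.6016, 3.1720, 383.1000° ≡ 23.1000°)
go_straight(1.07): x += 1.07·cos θ, y += 1.07·sin θ → (-0.6174, 3.5918, 23.1000°)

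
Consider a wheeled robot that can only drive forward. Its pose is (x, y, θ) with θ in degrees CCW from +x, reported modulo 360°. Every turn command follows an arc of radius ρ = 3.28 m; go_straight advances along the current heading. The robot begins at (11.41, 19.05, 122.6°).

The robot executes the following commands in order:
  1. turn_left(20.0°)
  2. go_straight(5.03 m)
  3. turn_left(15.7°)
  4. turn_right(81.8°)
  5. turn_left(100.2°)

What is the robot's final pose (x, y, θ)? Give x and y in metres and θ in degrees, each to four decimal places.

set_pose: (x, y, θ) = (11.4100, 19.0500, 122.6000°), ρ = 3.28
turn_left(20.0°): centre at ρ to the left, rotate +20.0° → (10.6389, 19.8885, 142.6000°)
go_straight(5.03): x += 5.03·cos θ, y += 5.03·sin θ → (6.6430, 22.9436, 142.6000°)
turn_left(15.7°): centre at ρ to the left, rotate +15.7° → (5.8636, 23.3855, 158.3000°)
turn_right(81.8°): centre at ρ to the right, rotate −81.8° → (3.8870, 27.1987, 76.5000°)
turn_left(100.2°): centre at ρ to the left, rotate +100.2° → (0.8865, 31.2390, 176.7000°)

(0.8865, 31.2390, 176.7000°)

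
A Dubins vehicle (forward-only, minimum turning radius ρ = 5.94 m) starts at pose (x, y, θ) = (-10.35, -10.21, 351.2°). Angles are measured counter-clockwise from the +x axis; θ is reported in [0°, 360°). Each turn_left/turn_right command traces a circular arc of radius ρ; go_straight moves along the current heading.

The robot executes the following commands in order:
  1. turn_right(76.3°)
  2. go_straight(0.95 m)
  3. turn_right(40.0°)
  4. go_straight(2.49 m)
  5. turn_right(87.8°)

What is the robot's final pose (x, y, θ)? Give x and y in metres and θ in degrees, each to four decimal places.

(-15.8358, -24.0511, 147.1000°)

set_pose: (x, y, θ) = (-10.3500, -10.2100, 351.2000°), ρ = 5.94
turn_right(76.3°): centre at ρ to the right, rotate −76.3° → (-5.3404, -15.5727, 274.9000°)
go_straight(0.95): x += 0.95·cos θ, y += 0.95·sin θ → (-5.2593, -16.5192, 274.9000°)
turn_right(40.0°): centre at ρ to the right, rotate −40.0° → (-6.3178, -20.4421, 234.9000°)
go_straight(2.49): x += 2.49·cos θ, y += 2.49·sin θ → (-7.7495, -22.4793, 234.9000°)
turn_right(87.8°): centre at ρ to the right, rotate −87.8° → (-15.8358, -24.0511, 147.1000°)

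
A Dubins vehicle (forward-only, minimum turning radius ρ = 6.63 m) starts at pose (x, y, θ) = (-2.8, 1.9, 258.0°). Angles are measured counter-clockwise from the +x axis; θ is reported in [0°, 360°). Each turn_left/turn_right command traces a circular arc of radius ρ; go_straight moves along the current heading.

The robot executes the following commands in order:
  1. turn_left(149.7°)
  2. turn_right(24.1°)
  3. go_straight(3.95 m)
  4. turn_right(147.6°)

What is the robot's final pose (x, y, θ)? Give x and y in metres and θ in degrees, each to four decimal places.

set_pose: (x, y, θ) = (-2.8000, 1.9000, 258.0000°), ρ = 6.63
turn_left(149.7°): centre at ρ to the left, rotate +149.7° → (8.5889, -3.9405, 407.7000° ≡ 47.7000°)
turn_right(24.1°): centre at ρ to the right, rotate −24.1° → (10.8383, -2.3271, 23.6000°)
go_straight(3.95): x += 3.95·cos θ, y += 3.95·sin θ → (14.4579, -0.7457, 23.6000°)
turn_right(147.6°): centre at ρ to the right, rotate −147.6° → (22.6088, -10.5287, -124.0000° ≡ 236.0000°)

(22.6088, -10.5287, 236.0000°)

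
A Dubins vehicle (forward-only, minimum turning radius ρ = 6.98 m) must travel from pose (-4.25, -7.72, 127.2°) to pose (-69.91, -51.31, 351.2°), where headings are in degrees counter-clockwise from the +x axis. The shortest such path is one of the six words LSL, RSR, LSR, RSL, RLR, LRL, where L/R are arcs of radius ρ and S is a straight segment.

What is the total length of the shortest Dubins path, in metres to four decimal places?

94.6626 m

Let ψ = atan2(Δy, Δx) = atan2(-43.59, -65.66) = -146.4208° be the start→goal bearing.
Normalize: d = |goal − start| / ρ = 78.811952/6.98 = 11.291111, α = (θ_start − ψ) mod 360° = 273.6208° = 4.775584 rad, β = (θ_goal − ψ) mod 360° = 137.6208° = 2.401937 rad.
Common terms: sin α = -0.998004, cos α = 0.063153, sin β = 0.674034, cos β = -0.738700, cos(α−β) = -0.719340, d² = 127.489177. Work in radians in the unit-radius frame; every candidate has L = ρ·(t + p + q).
LSL: p² = 2 + d² − 2cos(α−β) + 2d(sin α − sin β) = 93.169531; p = √p² = 9.652437; φ = atan2(cos β − cos α, d + sin α − sin β) = -0.083169 rad; t = (φ − α) mod 2π = 1.424432 rad, q = (β − φ) mod 2π = 2.485105 rad → L = 6.98·(1.424432 + 9.652437 + 2.485105) = 6.98·13.561974 = 94.662579 m
RSR: p² = 2 + d² − 2cos(α−β) + 2d(sin β − sin α) = 168.686182; p = √p² = 12.987924; φ = atan2(cos α − cos β, d − sin α + sin β) = 0.061778 rad; t = (α − φ) mod 2π = 4.713807 rad, q = (φ − β) mod 2π = 3.943026 rad → L = 6.98·(4.713807 + 12.987924 + 3.943026) = 6.98·21.644758 = 151.080408 m
LSR: p² = d² − 2 + 2cos(α−β) + 2d(sin α + sin β) = 116.734536; p = √p² = 10.804376; φ = atan2(−cos α − cos β, d + sin α + sin β) − atan2(−2, p) = 0.244558 rad; t = (φ − α) mod 2π = 1.752159 rad, q = (φ − β) mod 2π = 4.125807 rad → L = 6.98·(1.752159 + 10.804376 + 4.125807) = 6.98·16.682341 = 116.442742 m
RSL: p² = d² − 2 + 2cos(α−β) − 2d(sin α + sin β) = 131.366459; p = √p² = 11.461521; φ = atan2(cos α + cos β, d − sin α − sin β) − atan2(2, p) = -0.230853 rad; t = (α − φ) mod 2π = 5.006438 rad, q = (β − φ) mod 2π = 2.632790 rad → L = 6.98·(5.006438 + 11.461521 + 2.632790) = 6.98·19.100748 = 133.323223 m
RLR: c = (6 − d² + 2cos(α−β) + 2d(sin α − sin β))/8 = -20.085773, |c| > 1 → infeasible
LRL: c = (6 − d² + 2cos(α−β) − 2d(sin α − sin β))/8 = -10.646191, |c| > 1 → infeasible
Shortest: LSL with L = 94.662579 m ≈ 94.6626 m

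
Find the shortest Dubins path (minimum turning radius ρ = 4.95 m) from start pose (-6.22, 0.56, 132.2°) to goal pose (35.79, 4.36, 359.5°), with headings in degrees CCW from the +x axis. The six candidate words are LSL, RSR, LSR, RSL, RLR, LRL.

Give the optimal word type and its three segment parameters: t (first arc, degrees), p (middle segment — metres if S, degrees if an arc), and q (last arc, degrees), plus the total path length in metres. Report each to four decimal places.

Let ψ = atan2(Δy, Δx) = atan2(3.80, 42.01) = 5.1686° be the start→goal bearing.
Normalize: d = |goal − start| / ρ = 42.181514/4.95 = 8.521518, α = (θ_start − ψ) mod 360° = 127.0314° = 2.217116 rad, β = (θ_goal − ψ) mod 360° = 354.3314° = 6.184250 rad.
Common terms: sin α = 0.798306, cos α = -0.602253, sin β = -0.098774, cos β = 0.995110, cos(α−β) = -0.678160, d² = 72.616268. Work in radians in the unit-radius frame; every candidate has L = ρ·(t + p + q).
LSL: p² = 2 + d² − 2cos(α−β) + 2d(sin α − sin β) = 91.261555; p = √p² = 9.553091; φ = atan2(cos β − cos α, d + sin α − sin β) = 0.167998 rad; t = (φ − α) mod 2π = 4.234067 rad, q = (β − φ) mod 2π = 6.016251 rad → L = 4.95·(4.234067 + 9.553091 + 6.016251) = 4.95·19.803410 = 98.026880 m
RSR: p² = 2 + d² − 2cos(α−β) + 2d(sin β − sin α) = 60.683619; p = √p² = 7.789969; φ = atan2(cos α − cos β, d − sin α + sin β) = -0.206519 rad; t = (α − φ) mod 2π = 2.423635 rad, q = (φ − β) mod 2π = 6.175602 rad → L = 4.95·(2.423635 + 7.789969 + 6.175602) = 4.95·16.389206 = 81.126571 m
LSR: p² = d² − 2 + 2cos(α−β) + 2d(sin α + sin β) = 81.182083; p = √p² = 9.010110; φ = atan2(−cos α − cos β, d + sin α + sin β) − atan2(−2, p) = 0.175853 rad; t = (φ − α) mod 2π = 4.241922 rad, q = (φ − β) mod 2π = 0.274788 rad → L = 4.95·(4.241922 + 9.010110 + 0.274788) = 4.95·13.526820 = 66.957761 m
RSL: p² = d² − 2 + 2cos(α−β) − 2d(sin α + sin β) = 57.337814; p = √p² = 7.572174; φ = atan2(cos α + cos β, d − sin α − sin β) − atan2(2, p) = -0.208045 rad; t = (α − φ) mod 2π = 2.425161 rad, q = (β − φ) mod 2π = 0.109110 rad → L = 4.95·(2.425161 + 7.572174 + 0.109110) = 4.95·10.106445 = 50.026901 m
RLR: c = (6 − d² + 2cos(α−β) + 2d(sin α − sin β))/8 = -6.585452, |c| > 1 → infeasible
LRL: c = (6 − d² + 2cos(α−β) − 2d(sin α − sin β))/8 = -10.407694, |c| > 1 → infeasible
Shortest: RSL with L = 50.026901 m ≈ 50.0269 m
Convert RSL to answer units (arcs ×180/π): t = 2.425161·180/π = 138.9515°, p = ρ·p = 4.95·7.572174 = 37.4823 m, q = 0.109110·180/π = 6.2515°, L = 50.0269 m.

RSL: t = 138.9515°, p = 37.4823 m, q = 6.2515°, L = 50.0269 m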